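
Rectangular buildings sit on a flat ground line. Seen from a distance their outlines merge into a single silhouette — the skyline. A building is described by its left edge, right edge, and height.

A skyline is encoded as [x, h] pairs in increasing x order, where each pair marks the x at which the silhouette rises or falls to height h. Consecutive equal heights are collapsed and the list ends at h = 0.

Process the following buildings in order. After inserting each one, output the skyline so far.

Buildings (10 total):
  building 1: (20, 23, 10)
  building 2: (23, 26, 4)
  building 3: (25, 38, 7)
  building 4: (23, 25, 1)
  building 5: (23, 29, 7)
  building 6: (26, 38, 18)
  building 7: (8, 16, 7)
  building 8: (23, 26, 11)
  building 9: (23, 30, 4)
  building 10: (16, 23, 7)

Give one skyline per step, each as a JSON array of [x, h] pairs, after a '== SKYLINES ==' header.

== SKYLINES ==
[[20,10],[23,0]]
[[20,10],[23,4],[26,0]]
[[20,10],[23,4],[25,7],[38,0]]
[[20,10],[23,4],[25,7],[38,0]]
[[20,10],[23,7],[38,0]]
[[20,10],[23,7],[26,18],[38,0]]
[[8,7],[16,0],[20,10],[23,7],[26,18],[38,0]]
[[8,7],[16,0],[20,10],[23,11],[26,18],[38,0]]
[[8,7],[16,0],[20,10],[23,11],[26,18],[38,0]]
[[8,7],[20,10],[23,11],[26,18],[38,0]]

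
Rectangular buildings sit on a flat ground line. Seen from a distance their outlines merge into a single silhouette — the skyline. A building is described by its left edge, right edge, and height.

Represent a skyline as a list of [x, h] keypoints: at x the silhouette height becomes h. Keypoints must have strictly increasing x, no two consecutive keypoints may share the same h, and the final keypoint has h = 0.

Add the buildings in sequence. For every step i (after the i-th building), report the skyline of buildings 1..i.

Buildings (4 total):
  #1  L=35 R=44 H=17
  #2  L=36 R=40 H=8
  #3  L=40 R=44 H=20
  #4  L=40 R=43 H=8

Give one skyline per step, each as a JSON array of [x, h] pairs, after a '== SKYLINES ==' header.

== SKYLINES ==
[[35,17],[44,0]]
[[35,17],[44,0]]
[[35,17],[40,20],[44,0]]
[[35,17],[40,20],[44,0]]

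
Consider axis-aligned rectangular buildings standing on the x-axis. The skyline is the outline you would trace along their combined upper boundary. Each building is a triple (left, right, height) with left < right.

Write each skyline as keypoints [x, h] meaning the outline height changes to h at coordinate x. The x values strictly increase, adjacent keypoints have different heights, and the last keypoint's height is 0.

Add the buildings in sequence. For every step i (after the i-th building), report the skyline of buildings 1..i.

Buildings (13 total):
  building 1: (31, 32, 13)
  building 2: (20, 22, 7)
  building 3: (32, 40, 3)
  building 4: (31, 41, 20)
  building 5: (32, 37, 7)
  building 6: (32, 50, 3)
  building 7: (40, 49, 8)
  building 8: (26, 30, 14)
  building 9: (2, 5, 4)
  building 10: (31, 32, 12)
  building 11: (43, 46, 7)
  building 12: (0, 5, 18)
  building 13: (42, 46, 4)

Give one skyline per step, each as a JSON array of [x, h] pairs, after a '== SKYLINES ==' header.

== SKYLINES ==
[[31,13],[32,0]]
[[20,7],[22,0],[31,13],[32,0]]
[[20,7],[22,0],[31,13],[32,3],[40,0]]
[[20,7],[22,0],[31,20],[41,0]]
[[20,7],[22,0],[31,20],[41,0]]
[[20,7],[22,0],[31,20],[41,3],[50,0]]
[[20,7],[22,0],[31,20],[41,8],[49,3],[50,0]]
[[20,7],[22,0],[26,14],[30,0],[31,20],[41,8],[49,3],[50,0]]
[[2,4],[5,0],[20,7],[22,0],[26,14],[30,0],[31,20],[41,8],[49,3],[50,0]]
[[2,4],[5,0],[20,7],[22,0],[26,14],[30,0],[31,20],[41,8],[49,3],[50,0]]
[[2,4],[5,0],[20,7],[22,0],[26,14],[30,0],[31,20],[41,8],[49,3],[50,0]]
[[0,18],[5,0],[20,7],[22,0],[26,14],[30,0],[31,20],[41,8],[49,3],[50,0]]
[[0,18],[5,0],[20,7],[22,0],[26,14],[30,0],[31,20],[41,8],[49,3],[50,0]]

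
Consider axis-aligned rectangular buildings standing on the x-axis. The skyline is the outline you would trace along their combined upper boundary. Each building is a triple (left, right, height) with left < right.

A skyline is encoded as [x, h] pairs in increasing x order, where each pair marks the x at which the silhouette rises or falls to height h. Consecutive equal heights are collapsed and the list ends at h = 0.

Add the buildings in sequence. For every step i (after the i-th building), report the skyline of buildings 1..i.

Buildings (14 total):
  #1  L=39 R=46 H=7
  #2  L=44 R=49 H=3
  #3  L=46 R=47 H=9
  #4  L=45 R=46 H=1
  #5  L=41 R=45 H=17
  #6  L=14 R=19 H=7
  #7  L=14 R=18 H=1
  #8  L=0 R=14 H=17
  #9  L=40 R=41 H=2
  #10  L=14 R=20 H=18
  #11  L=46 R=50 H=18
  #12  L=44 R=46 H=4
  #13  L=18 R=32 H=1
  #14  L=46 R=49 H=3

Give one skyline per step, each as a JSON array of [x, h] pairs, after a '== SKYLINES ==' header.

== SKYLINES ==
[[39,7],[46,0]]
[[39,7],[46,3],[49,0]]
[[39,7],[46,9],[47,3],[49,0]]
[[39,7],[46,9],[47,3],[49,0]]
[[39,7],[41,17],[45,7],[46,9],[47,3],[49,0]]
[[14,7],[19,0],[39,7],[41,17],[45,7],[46,9],[47,3],[49,0]]
[[14,7],[19,0],[39,7],[41,17],[45,7],[46,9],[47,3],[49,0]]
[[0,17],[14,7],[19,0],[39,7],[41,17],[45,7],[46,9],[47,3],[49,0]]
[[0,17],[14,7],[19,0],[39,7],[41,17],[45,7],[46,9],[47,3],[49,0]]
[[0,17],[14,18],[20,0],[39,7],[41,17],[45,7],[46,9],[47,3],[49,0]]
[[0,17],[14,18],[20,0],[39,7],[41,17],[45,7],[46,18],[50,0]]
[[0,17],[14,18],[20,0],[39,7],[41,17],[45,7],[46,18],[50,0]]
[[0,17],[14,18],[20,1],[32,0],[39,7],[41,17],[45,7],[46,18],[50,0]]
[[0,17],[14,18],[20,1],[32,0],[39,7],[41,17],[45,7],[46,18],[50,0]]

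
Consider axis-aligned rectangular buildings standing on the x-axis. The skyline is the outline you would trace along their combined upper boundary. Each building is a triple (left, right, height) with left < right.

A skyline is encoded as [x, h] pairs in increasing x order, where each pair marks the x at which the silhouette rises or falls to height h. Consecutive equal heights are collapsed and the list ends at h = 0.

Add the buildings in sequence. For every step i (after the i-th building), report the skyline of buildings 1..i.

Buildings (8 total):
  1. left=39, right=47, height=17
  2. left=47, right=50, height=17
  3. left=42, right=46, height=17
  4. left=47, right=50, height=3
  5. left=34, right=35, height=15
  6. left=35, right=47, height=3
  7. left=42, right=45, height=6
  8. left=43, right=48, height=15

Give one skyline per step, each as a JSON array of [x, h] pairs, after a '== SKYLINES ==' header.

== SKYLINES ==
[[39,17],[47,0]]
[[39,17],[50,0]]
[[39,17],[50,0]]
[[39,17],[50,0]]
[[34,15],[35,0],[39,17],[50,0]]
[[34,15],[35,3],[39,17],[50,0]]
[[34,15],[35,3],[39,17],[50,0]]
[[34,15],[35,3],[39,17],[50,0]]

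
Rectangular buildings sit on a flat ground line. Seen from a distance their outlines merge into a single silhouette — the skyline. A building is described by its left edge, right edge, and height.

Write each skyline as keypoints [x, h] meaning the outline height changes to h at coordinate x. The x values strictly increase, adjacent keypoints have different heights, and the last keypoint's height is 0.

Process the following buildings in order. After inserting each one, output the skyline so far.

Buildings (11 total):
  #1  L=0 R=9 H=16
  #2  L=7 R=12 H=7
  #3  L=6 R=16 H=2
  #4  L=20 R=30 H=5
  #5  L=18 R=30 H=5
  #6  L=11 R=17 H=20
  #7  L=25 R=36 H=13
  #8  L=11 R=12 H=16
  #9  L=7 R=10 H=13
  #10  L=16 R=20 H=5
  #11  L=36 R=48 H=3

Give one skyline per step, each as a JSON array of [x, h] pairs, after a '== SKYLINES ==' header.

== SKYLINES ==
[[0,16],[9,0]]
[[0,16],[9,7],[12,0]]
[[0,16],[9,7],[12,2],[16,0]]
[[0,16],[9,7],[12,2],[16,0],[20,5],[30,0]]
[[0,16],[9,7],[12,2],[16,0],[18,5],[30,0]]
[[0,16],[9,7],[11,20],[17,0],[18,5],[30,0]]
[[0,16],[9,7],[11,20],[17,0],[18,5],[25,13],[36,0]]
[[0,16],[9,7],[11,20],[17,0],[18,5],[25,13],[36,0]]
[[0,16],[9,13],[10,7],[11,20],[17,0],[18,5],[25,13],[36,0]]
[[0,16],[9,13],[10,7],[11,20],[17,5],[25,13],[36,0]]
[[0,16],[9,13],[10,7],[11,20],[17,5],[25,13],[36,3],[48,0]]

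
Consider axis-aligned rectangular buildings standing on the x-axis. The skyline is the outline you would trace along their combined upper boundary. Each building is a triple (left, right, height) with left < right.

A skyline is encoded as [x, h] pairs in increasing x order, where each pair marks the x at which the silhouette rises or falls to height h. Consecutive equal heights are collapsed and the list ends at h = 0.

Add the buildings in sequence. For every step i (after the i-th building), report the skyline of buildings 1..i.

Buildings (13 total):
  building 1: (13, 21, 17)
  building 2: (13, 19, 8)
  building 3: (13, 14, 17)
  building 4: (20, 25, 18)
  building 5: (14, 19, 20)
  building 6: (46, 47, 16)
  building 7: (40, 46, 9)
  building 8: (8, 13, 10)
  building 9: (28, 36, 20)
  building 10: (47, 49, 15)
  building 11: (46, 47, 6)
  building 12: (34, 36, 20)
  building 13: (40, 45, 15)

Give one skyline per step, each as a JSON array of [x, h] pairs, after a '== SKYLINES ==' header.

== SKYLINES ==
[[13,17],[21,0]]
[[13,17],[21,0]]
[[13,17],[21,0]]
[[13,17],[20,18],[25,0]]
[[13,17],[14,20],[19,17],[20,18],[25,0]]
[[13,17],[14,20],[19,17],[20,18],[25,0],[46,16],[47,0]]
[[13,17],[14,20],[19,17],[20,18],[25,0],[40,9],[46,16],[47,0]]
[[8,10],[13,17],[14,20],[19,17],[20,18],[25,0],[40,9],[46,16],[47,0]]
[[8,10],[13,17],[14,20],[19,17],[20,18],[25,0],[28,20],[36,0],[40,9],[46,16],[47,0]]
[[8,10],[13,17],[14,20],[19,17],[20,18],[25,0],[28,20],[36,0],[40,9],[46,16],[47,15],[49,0]]
[[8,10],[13,17],[14,20],[19,17],[20,18],[25,0],[28,20],[36,0],[40,9],[46,16],[47,15],[49,0]]
[[8,10],[13,17],[14,20],[19,17],[20,18],[25,0],[28,20],[36,0],[40,9],[46,16],[47,15],[49,0]]
[[8,10],[13,17],[14,20],[19,17],[20,18],[25,0],[28,20],[36,0],[40,15],[45,9],[46,16],[47,15],[49,0]]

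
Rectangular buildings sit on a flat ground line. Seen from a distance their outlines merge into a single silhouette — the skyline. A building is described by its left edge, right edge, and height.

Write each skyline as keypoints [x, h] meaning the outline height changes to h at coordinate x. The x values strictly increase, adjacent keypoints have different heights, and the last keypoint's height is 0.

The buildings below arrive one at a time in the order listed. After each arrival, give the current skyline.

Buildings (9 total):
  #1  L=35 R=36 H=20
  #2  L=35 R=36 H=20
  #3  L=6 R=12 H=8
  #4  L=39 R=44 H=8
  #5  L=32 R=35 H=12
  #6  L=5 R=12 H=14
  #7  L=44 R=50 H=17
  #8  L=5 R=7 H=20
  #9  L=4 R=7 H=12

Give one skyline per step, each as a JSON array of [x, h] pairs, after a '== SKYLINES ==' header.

== SKYLINES ==
[[35,20],[36,0]]
[[35,20],[36,0]]
[[6,8],[12,0],[35,20],[36,0]]
[[6,8],[12,0],[35,20],[36,0],[39,8],[44,0]]
[[6,8],[12,0],[32,12],[35,20],[36,0],[39,8],[44,0]]
[[5,14],[12,0],[32,12],[35,20],[36,0],[39,8],[44,0]]
[[5,14],[12,0],[32,12],[35,20],[36,0],[39,8],[44,17],[50,0]]
[[5,20],[7,14],[12,0],[32,12],[35,20],[36,0],[39,8],[44,17],[50,0]]
[[4,12],[5,20],[7,14],[12,0],[32,12],[35,20],[36,0],[39,8],[44,17],[50,0]]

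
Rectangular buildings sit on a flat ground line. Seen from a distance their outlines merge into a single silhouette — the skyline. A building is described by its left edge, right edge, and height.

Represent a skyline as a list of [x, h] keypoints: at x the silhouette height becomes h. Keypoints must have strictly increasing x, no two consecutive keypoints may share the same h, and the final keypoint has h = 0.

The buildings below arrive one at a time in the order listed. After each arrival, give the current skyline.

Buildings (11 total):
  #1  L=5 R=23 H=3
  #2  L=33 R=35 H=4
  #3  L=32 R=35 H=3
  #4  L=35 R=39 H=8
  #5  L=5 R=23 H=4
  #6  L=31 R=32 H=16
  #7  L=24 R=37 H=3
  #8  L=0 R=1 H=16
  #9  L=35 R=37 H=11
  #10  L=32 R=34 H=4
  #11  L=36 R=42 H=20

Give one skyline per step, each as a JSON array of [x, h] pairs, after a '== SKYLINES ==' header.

== SKYLINES ==
[[5,3],[23,0]]
[[5,3],[23,0],[33,4],[35,0]]
[[5,3],[23,0],[32,3],[33,4],[35,0]]
[[5,3],[23,0],[32,3],[33,4],[35,8],[39,0]]
[[5,4],[23,0],[32,3],[33,4],[35,8],[39,0]]
[[5,4],[23,0],[31,16],[32,3],[33,4],[35,8],[39,0]]
[[5,4],[23,0],[24,3],[31,16],[32,3],[33,4],[35,8],[39,0]]
[[0,16],[1,0],[5,4],[23,0],[24,3],[31,16],[32,3],[33,4],[35,8],[39,0]]
[[0,16],[1,0],[5,4],[23,0],[24,3],[31,16],[32,3],[33,4],[35,11],[37,8],[39,0]]
[[0,16],[1,0],[5,4],[23,0],[24,3],[31,16],[32,4],[35,11],[37,8],[39,0]]
[[0,16],[1,0],[5,4],[23,0],[24,3],[31,16],[32,4],[35,11],[36,20],[42,0]]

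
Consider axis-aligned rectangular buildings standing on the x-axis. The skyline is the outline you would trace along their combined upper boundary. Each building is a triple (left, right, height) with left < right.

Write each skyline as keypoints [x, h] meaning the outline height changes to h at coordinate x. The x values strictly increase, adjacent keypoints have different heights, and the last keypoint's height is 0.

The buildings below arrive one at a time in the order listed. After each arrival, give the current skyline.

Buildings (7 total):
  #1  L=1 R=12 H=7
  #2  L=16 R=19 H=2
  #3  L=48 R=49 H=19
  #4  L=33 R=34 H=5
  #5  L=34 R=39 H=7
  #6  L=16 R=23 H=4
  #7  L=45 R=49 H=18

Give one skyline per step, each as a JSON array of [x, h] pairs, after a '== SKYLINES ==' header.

== SKYLINES ==
[[1,7],[12,0]]
[[1,7],[12,0],[16,2],[19,0]]
[[1,7],[12,0],[16,2],[19,0],[48,19],[49,0]]
[[1,7],[12,0],[16,2],[19,0],[33,5],[34,0],[48,19],[49,0]]
[[1,7],[12,0],[16,2],[19,0],[33,5],[34,7],[39,0],[48,19],[49,0]]
[[1,7],[12,0],[16,4],[23,0],[33,5],[34,7],[39,0],[48,19],[49,0]]
[[1,7],[12,0],[16,4],[23,0],[33,5],[34,7],[39,0],[45,18],[48,19],[49,0]]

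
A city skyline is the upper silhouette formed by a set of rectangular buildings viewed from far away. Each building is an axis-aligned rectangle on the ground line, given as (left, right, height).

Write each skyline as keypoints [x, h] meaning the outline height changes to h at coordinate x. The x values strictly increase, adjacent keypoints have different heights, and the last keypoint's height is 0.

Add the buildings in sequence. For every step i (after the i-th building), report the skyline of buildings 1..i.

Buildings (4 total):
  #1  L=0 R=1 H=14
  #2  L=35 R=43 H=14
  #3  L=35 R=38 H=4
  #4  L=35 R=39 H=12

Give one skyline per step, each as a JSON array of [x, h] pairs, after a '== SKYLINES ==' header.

== SKYLINES ==
[[0,14],[1,0]]
[[0,14],[1,0],[35,14],[43,0]]
[[0,14],[1,0],[35,14],[43,0]]
[[0,14],[1,0],[35,14],[43,0]]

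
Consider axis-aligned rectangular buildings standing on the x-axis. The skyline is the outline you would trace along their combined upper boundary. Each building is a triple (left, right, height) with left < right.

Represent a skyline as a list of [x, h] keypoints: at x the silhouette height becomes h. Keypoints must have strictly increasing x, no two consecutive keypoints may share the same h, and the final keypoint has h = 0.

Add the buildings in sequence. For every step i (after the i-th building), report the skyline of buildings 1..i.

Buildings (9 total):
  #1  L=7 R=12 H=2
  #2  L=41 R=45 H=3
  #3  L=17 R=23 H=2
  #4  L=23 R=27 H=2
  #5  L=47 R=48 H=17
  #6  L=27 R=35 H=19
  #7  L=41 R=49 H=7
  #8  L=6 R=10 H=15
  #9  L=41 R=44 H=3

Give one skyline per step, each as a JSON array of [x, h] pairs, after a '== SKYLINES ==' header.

== SKYLINES ==
[[7,2],[12,0]]
[[7,2],[12,0],[41,3],[45,0]]
[[7,2],[12,0],[17,2],[23,0],[41,3],[45,0]]
[[7,2],[12,0],[17,2],[27,0],[41,3],[45,0]]
[[7,2],[12,0],[17,2],[27,0],[41,3],[45,0],[47,17],[48,0]]
[[7,2],[12,0],[17,2],[27,19],[35,0],[41,3],[45,0],[47,17],[48,0]]
[[7,2],[12,0],[17,2],[27,19],[35,0],[41,7],[47,17],[48,7],[49,0]]
[[6,15],[10,2],[12,0],[17,2],[27,19],[35,0],[41,7],[47,17],[48,7],[49,0]]
[[6,15],[10,2],[12,0],[17,2],[27,19],[35,0],[41,7],[47,17],[48,7],[49,0]]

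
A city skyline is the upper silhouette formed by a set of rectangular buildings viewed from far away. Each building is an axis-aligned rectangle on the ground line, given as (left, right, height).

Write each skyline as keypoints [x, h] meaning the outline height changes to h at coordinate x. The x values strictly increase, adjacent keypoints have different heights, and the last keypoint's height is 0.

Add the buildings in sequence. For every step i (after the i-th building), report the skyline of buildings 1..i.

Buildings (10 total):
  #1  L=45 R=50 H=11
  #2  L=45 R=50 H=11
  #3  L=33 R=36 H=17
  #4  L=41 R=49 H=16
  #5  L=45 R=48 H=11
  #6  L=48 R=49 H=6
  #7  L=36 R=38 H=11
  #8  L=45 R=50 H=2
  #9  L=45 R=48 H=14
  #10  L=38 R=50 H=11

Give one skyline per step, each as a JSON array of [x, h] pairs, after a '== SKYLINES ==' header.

== SKYLINES ==
[[45,11],[50,0]]
[[45,11],[50,0]]
[[33,17],[36,0],[45,11],[50,0]]
[[33,17],[36,0],[41,16],[49,11],[50,0]]
[[33,17],[36,0],[41,16],[49,11],[50,0]]
[[33,17],[36,0],[41,16],[49,11],[50,0]]
[[33,17],[36,11],[38,0],[41,16],[49,11],[50,0]]
[[33,17],[36,11],[38,0],[41,16],[49,11],[50,0]]
[[33,17],[36,11],[38,0],[41,16],[49,11],[50,0]]
[[33,17],[36,11],[41,16],[49,11],[50,0]]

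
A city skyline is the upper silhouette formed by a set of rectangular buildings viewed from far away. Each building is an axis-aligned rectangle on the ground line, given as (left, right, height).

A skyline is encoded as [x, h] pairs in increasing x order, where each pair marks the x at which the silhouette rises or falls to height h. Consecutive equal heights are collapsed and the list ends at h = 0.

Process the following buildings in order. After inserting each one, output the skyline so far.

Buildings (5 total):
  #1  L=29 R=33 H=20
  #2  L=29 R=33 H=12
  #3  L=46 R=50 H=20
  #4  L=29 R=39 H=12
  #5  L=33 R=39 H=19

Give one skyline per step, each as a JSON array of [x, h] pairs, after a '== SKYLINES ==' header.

== SKYLINES ==
[[29,20],[33,0]]
[[29,20],[33,0]]
[[29,20],[33,0],[46,20],[50,0]]
[[29,20],[33,12],[39,0],[46,20],[50,0]]
[[29,20],[33,19],[39,0],[46,20],[50,0]]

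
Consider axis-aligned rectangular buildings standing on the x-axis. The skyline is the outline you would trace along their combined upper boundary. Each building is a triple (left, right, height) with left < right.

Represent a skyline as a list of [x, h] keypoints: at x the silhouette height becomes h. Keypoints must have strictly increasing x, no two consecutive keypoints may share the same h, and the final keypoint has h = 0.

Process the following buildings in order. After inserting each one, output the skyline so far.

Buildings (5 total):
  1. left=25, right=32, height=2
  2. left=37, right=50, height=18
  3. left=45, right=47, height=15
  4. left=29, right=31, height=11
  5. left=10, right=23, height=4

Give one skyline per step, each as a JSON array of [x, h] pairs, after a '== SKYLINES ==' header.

== SKYLINES ==
[[25,2],[32,0]]
[[25,2],[32,0],[37,18],[50,0]]
[[25,2],[32,0],[37,18],[50,0]]
[[25,2],[29,11],[31,2],[32,0],[37,18],[50,0]]
[[10,4],[23,0],[25,2],[29,11],[31,2],[32,0],[37,18],[50,0]]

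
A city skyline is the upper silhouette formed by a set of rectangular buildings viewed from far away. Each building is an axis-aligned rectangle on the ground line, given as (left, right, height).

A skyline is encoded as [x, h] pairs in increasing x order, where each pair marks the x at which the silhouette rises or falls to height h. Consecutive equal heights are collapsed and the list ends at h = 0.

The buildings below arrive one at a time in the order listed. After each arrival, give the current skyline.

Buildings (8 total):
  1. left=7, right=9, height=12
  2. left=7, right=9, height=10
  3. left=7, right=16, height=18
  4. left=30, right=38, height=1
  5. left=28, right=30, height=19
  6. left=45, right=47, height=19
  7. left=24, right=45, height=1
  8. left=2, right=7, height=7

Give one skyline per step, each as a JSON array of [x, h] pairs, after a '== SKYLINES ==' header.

== SKYLINES ==
[[7,12],[9,0]]
[[7,12],[9,0]]
[[7,18],[16,0]]
[[7,18],[16,0],[30,1],[38,0]]
[[7,18],[16,0],[28,19],[30,1],[38,0]]
[[7,18],[16,0],[28,19],[30,1],[38,0],[45,19],[47,0]]
[[7,18],[16,0],[24,1],[28,19],[30,1],[45,19],[47,0]]
[[2,7],[7,18],[16,0],[24,1],[28,19],[30,1],[45,19],[47,0]]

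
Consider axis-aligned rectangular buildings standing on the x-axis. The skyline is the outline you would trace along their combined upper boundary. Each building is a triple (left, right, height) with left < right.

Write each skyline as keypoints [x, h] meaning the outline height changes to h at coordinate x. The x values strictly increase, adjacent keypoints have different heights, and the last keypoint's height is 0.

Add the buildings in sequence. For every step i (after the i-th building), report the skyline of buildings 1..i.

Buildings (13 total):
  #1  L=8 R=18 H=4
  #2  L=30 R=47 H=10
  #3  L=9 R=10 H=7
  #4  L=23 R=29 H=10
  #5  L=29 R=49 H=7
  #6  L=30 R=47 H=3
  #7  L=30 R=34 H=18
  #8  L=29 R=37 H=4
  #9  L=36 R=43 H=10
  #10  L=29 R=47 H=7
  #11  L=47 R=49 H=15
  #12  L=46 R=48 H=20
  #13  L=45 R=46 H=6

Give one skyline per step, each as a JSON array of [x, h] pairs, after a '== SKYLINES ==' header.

== SKYLINES ==
[[8,4],[18,0]]
[[8,4],[18,0],[30,10],[47,0]]
[[8,4],[9,7],[10,4],[18,0],[30,10],[47,0]]
[[8,4],[9,7],[10,4],[18,0],[23,10],[29,0],[30,10],[47,0]]
[[8,4],[9,7],[10,4],[18,0],[23,10],[29,7],[30,10],[47,7],[49,0]]
[[8,4],[9,7],[10,4],[18,0],[23,10],[29,7],[30,10],[47,7],[49,0]]
[[8,4],[9,7],[10,4],[18,0],[23,10],[29,7],[30,18],[34,10],[47,7],[49,0]]
[[8,4],[9,7],[10,4],[18,0],[23,10],[29,7],[30,18],[34,10],[47,7],[49,0]]
[[8,4],[9,7],[10,4],[18,0],[23,10],[29,7],[30,18],[34,10],[47,7],[49,0]]
[[8,4],[9,7],[10,4],[18,0],[23,10],[29,7],[30,18],[34,10],[47,7],[49,0]]
[[8,4],[9,7],[10,4],[18,0],[23,10],[29,7],[30,18],[34,10],[47,15],[49,0]]
[[8,4],[9,7],[10,4],[18,0],[23,10],[29,7],[30,18],[34,10],[46,20],[48,15],[49,0]]
[[8,4],[9,7],[10,4],[18,0],[23,10],[29,7],[30,18],[34,10],[46,20],[48,15],[49,0]]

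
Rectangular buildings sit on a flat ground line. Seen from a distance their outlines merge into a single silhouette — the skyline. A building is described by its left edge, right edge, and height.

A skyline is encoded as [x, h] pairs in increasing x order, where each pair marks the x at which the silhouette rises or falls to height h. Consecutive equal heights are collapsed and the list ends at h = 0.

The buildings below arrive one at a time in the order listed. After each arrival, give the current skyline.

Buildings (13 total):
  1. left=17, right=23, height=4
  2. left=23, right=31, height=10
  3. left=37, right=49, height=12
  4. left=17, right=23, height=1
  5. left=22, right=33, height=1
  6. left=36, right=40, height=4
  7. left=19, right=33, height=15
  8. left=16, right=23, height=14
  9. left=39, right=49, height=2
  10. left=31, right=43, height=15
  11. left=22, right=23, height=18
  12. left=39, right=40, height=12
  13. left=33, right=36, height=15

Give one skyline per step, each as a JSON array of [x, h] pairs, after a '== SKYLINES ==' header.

== SKYLINES ==
[[17,4],[23,0]]
[[17,4],[23,10],[31,0]]
[[17,4],[23,10],[31,0],[37,12],[49,0]]
[[17,4],[23,10],[31,0],[37,12],[49,0]]
[[17,4],[23,10],[31,1],[33,0],[37,12],[49,0]]
[[17,4],[23,10],[31,1],[33,0],[36,4],[37,12],[49,0]]
[[17,4],[19,15],[33,0],[36,4],[37,12],[49,0]]
[[16,14],[19,15],[33,0],[36,4],[37,12],[49,0]]
[[16,14],[19,15],[33,0],[36,4],[37,12],[49,0]]
[[16,14],[19,15],[43,12],[49,0]]
[[16,14],[19,15],[22,18],[23,15],[43,12],[49,0]]
[[16,14],[19,15],[22,18],[23,15],[43,12],[49,0]]
[[16,14],[19,15],[22,18],[23,15],[43,12],[49,0]]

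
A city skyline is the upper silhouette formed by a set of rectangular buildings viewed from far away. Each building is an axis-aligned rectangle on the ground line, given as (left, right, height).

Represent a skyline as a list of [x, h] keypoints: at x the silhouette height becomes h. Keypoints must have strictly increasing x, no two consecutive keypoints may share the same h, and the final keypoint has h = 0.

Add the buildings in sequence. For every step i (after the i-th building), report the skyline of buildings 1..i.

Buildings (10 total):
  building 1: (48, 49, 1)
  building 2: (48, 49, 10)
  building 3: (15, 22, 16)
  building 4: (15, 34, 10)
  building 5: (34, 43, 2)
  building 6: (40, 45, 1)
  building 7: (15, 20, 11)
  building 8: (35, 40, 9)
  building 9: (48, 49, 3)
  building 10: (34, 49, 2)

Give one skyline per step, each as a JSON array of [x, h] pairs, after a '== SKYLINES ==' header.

== SKYLINES ==
[[48,1],[49,0]]
[[48,10],[49,0]]
[[15,16],[22,0],[48,10],[49,0]]
[[15,16],[22,10],[34,0],[48,10],[49,0]]
[[15,16],[22,10],[34,2],[43,0],[48,10],[49,0]]
[[15,16],[22,10],[34,2],[43,1],[45,0],[48,10],[49,0]]
[[15,16],[22,10],[34,2],[43,1],[45,0],[48,10],[49,0]]
[[15,16],[22,10],[34,2],[35,9],[40,2],[43,1],[45,0],[48,10],[49,0]]
[[15,16],[22,10],[34,2],[35,9],[40,2],[43,1],[45,0],[48,10],[49,0]]
[[15,16],[22,10],[34,2],[35,9],[40,2],[48,10],[49,0]]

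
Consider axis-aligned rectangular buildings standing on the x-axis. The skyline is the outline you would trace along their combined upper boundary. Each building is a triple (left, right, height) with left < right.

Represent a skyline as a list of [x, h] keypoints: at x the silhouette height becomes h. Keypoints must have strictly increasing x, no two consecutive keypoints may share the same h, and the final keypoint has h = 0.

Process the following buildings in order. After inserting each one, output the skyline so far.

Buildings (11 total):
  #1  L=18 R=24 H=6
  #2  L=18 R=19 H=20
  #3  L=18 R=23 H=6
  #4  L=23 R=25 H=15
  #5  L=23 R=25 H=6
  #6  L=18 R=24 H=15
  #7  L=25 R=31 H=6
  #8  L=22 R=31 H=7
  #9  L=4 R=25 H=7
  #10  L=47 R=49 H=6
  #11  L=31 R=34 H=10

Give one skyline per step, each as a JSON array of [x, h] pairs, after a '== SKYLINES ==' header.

== SKYLINES ==
[[18,6],[24,0]]
[[18,20],[19,6],[24,0]]
[[18,20],[19,6],[24,0]]
[[18,20],[19,6],[23,15],[25,0]]
[[18,20],[19,6],[23,15],[25,0]]
[[18,20],[19,15],[25,0]]
[[18,20],[19,15],[25,6],[31,0]]
[[18,20],[19,15],[25,7],[31,0]]
[[4,7],[18,20],[19,15],[25,7],[31,0]]
[[4,7],[18,20],[19,15],[25,7],[31,0],[47,6],[49,0]]
[[4,7],[18,20],[19,15],[25,7],[31,10],[34,0],[47,6],[49,0]]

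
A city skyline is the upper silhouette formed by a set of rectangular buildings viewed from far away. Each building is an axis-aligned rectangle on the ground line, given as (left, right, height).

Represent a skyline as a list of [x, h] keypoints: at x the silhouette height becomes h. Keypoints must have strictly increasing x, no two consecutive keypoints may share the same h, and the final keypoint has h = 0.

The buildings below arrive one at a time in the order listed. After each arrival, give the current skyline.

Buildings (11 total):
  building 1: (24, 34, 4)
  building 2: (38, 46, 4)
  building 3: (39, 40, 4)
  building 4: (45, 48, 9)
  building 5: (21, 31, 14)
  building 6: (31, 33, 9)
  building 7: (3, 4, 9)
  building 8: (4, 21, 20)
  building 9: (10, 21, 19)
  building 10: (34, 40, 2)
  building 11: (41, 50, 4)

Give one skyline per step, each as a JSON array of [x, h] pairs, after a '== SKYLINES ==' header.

== SKYLINES ==
[[24,4],[34,0]]
[[24,4],[34,0],[38,4],[46,0]]
[[24,4],[34,0],[38,4],[46,0]]
[[24,4],[34,0],[38,4],[45,9],[48,0]]
[[21,14],[31,4],[34,0],[38,4],[45,9],[48,0]]
[[21,14],[31,9],[33,4],[34,0],[38,4],[45,9],[48,0]]
[[3,9],[4,0],[21,14],[31,9],[33,4],[34,0],[38,4],[45,9],[48,0]]
[[3,9],[4,20],[21,14],[31,9],[33,4],[34,0],[38,4],[45,9],[48,0]]
[[3,9],[4,20],[21,14],[31,9],[33,4],[34,0],[38,4],[45,9],[48,0]]
[[3,9],[4,20],[21,14],[31,9],[33,4],[34,2],[38,4],[45,9],[48,0]]
[[3,9],[4,20],[21,14],[31,9],[33,4],[34,2],[38,4],[45,9],[48,4],[50,0]]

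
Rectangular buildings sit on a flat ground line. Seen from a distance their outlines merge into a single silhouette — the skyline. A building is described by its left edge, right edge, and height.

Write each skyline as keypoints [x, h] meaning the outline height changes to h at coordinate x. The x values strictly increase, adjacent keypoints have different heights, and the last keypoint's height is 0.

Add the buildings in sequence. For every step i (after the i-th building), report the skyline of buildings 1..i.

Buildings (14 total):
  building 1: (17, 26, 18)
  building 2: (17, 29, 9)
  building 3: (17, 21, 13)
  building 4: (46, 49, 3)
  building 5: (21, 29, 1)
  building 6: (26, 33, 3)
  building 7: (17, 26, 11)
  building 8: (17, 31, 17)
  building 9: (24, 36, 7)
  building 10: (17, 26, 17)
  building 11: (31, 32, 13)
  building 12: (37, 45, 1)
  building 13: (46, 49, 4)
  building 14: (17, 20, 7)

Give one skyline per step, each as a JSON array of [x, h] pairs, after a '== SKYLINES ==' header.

== SKYLINES ==
[[17,18],[26,0]]
[[17,18],[26,9],[29,0]]
[[17,18],[26,9],[29,0]]
[[17,18],[26,9],[29,0],[46,3],[49,0]]
[[17,18],[26,9],[29,0],[46,3],[49,0]]
[[17,18],[26,9],[29,3],[33,0],[46,3],[49,0]]
[[17,18],[26,9],[29,3],[33,0],[46,3],[49,0]]
[[17,18],[26,17],[31,3],[33,0],[46,3],[49,0]]
[[17,18],[26,17],[31,7],[36,0],[46,3],[49,0]]
[[17,18],[26,17],[31,7],[36,0],[46,3],[49,0]]
[[17,18],[26,17],[31,13],[32,7],[36,0],[46,3],[49,0]]
[[17,18],[26,17],[31,13],[32,7],[36,0],[37,1],[45,0],[46,3],[49,0]]
[[17,18],[26,17],[31,13],[32,7],[36,0],[37,1],[45,0],[46,4],[49,0]]
[[17,18],[26,17],[31,13],[32,7],[36,0],[37,1],[45,0],[46,4],[49,0]]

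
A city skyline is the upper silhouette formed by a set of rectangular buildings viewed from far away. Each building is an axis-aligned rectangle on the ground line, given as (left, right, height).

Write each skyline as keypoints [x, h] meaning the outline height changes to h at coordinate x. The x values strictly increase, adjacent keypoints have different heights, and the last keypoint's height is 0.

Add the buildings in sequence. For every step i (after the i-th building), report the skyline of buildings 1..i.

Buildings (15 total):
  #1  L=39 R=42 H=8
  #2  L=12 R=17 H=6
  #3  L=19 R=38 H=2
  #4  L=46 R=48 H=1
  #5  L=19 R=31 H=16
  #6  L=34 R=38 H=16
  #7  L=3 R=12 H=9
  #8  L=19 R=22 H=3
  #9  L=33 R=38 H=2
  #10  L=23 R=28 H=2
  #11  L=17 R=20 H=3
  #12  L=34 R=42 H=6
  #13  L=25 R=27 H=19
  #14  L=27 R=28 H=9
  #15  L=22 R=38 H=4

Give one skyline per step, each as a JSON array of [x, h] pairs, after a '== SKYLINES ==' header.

== SKYLINES ==
[[39,8],[42,0]]
[[12,6],[17,0],[39,8],[42,0]]
[[12,6],[17,0],[19,2],[38,0],[39,8],[42,0]]
[[12,6],[17,0],[19,2],[38,0],[39,8],[42,0],[46,1],[48,0]]
[[12,6],[17,0],[19,16],[31,2],[38,0],[39,8],[42,0],[46,1],[48,0]]
[[12,6],[17,0],[19,16],[31,2],[34,16],[38,0],[39,8],[42,0],[46,1],[48,0]]
[[3,9],[12,6],[17,0],[19,16],[31,2],[34,16],[38,0],[39,8],[42,0],[46,1],[48,0]]
[[3,9],[12,6],[17,0],[19,16],[31,2],[34,16],[38,0],[39,8],[42,0],[46,1],[48,0]]
[[3,9],[12,6],[17,0],[19,16],[31,2],[34,16],[38,0],[39,8],[42,0],[46,1],[48,0]]
[[3,9],[12,6],[17,0],[19,16],[31,2],[34,16],[38,0],[39,8],[42,0],[46,1],[48,0]]
[[3,9],[12,6],[17,3],[19,16],[31,2],[34,16],[38,0],[39,8],[42,0],[46,1],[48,0]]
[[3,9],[12,6],[17,3],[19,16],[31,2],[34,16],[38,6],[39,8],[42,0],[46,1],[48,0]]
[[3,9],[12,6],[17,3],[19,16],[25,19],[27,16],[31,2],[34,16],[38,6],[39,8],[42,0],[46,1],[48,0]]
[[3,9],[12,6],[17,3],[19,16],[25,19],[27,16],[31,2],[34,16],[38,6],[39,8],[42,0],[46,1],[48,0]]
[[3,9],[12,6],[17,3],[19,16],[25,19],[27,16],[31,4],[34,16],[38,6],[39,8],[42,0],[46,1],[48,0]]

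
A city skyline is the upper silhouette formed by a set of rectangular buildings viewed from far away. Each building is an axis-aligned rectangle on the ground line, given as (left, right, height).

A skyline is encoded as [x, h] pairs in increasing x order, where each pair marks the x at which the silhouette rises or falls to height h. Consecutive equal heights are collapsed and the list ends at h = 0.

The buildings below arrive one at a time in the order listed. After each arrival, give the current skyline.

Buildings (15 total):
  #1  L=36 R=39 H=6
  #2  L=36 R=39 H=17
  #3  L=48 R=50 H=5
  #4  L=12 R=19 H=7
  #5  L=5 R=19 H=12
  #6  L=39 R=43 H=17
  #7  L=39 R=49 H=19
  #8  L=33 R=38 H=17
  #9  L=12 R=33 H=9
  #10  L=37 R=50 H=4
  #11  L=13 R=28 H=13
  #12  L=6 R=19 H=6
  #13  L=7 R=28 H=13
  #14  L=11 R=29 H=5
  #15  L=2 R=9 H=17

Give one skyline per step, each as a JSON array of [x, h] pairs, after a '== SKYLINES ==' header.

== SKYLINES ==
[[36,6],[39,0]]
[[36,17],[39,0]]
[[36,17],[39,0],[48,5],[50,0]]
[[12,7],[19,0],[36,17],[39,0],[48,5],[50,0]]
[[5,12],[19,0],[36,17],[39,0],[48,5],[50,0]]
[[5,12],[19,0],[36,17],[43,0],[48,5],[50,0]]
[[5,12],[19,0],[36,17],[39,19],[49,5],[50,0]]
[[5,12],[19,0],[33,17],[39,19],[49,5],[50,0]]
[[5,12],[19,9],[33,17],[39,19],[49,5],[50,0]]
[[5,12],[19,9],[33,17],[39,19],[49,5],[50,0]]
[[5,12],[13,13],[28,9],[33,17],[39,19],[49,5],[50,0]]
[[5,12],[13,13],[28,9],[33,17],[39,19],[49,5],[50,0]]
[[5,12],[7,13],[28,9],[33,17],[39,19],[49,5],[50,0]]
[[5,12],[7,13],[28,9],[33,17],[39,19],[49,5],[50,0]]
[[2,17],[9,13],[28,9],[33,17],[39,19],[49,5],[50,0]]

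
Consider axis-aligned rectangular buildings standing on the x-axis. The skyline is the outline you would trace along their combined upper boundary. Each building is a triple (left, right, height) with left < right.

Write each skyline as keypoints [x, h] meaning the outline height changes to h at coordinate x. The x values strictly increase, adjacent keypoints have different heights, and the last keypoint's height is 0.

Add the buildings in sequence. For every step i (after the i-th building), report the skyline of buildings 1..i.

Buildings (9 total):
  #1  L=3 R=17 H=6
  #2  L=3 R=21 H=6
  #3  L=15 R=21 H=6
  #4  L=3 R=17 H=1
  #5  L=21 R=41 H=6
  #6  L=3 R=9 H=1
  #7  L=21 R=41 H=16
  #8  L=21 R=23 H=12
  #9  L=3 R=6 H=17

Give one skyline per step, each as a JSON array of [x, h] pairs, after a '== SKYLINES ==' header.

== SKYLINES ==
[[3,6],[17,0]]
[[3,6],[21,0]]
[[3,6],[21,0]]
[[3,6],[21,0]]
[[3,6],[41,0]]
[[3,6],[41,0]]
[[3,6],[21,16],[41,0]]
[[3,6],[21,16],[41,0]]
[[3,17],[6,6],[21,16],[41,0]]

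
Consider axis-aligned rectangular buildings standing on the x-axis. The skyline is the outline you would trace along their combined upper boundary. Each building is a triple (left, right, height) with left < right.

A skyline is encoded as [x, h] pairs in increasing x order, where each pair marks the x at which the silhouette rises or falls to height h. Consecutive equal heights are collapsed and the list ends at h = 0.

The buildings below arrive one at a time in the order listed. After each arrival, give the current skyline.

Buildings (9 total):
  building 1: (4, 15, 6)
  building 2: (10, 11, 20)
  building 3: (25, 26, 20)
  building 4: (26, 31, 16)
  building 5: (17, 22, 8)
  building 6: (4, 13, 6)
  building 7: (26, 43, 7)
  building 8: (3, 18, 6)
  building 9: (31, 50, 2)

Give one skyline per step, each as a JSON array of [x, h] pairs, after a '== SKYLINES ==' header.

== SKYLINES ==
[[4,6],[15,0]]
[[4,6],[10,20],[11,6],[15,0]]
[[4,6],[10,20],[11,6],[15,0],[25,20],[26,0]]
[[4,6],[10,20],[11,6],[15,0],[25,20],[26,16],[31,0]]
[[4,6],[10,20],[11,6],[15,0],[17,8],[22,0],[25,20],[26,16],[31,0]]
[[4,6],[10,20],[11,6],[15,0],[17,8],[22,0],[25,20],[26,16],[31,0]]
[[4,6],[10,20],[11,6],[15,0],[17,8],[22,0],[25,20],[26,16],[31,7],[43,0]]
[[3,6],[10,20],[11,6],[17,8],[22,0],[25,20],[26,16],[31,7],[43,0]]
[[3,6],[10,20],[11,6],[17,8],[22,0],[25,20],[26,16],[31,7],[43,2],[50,0]]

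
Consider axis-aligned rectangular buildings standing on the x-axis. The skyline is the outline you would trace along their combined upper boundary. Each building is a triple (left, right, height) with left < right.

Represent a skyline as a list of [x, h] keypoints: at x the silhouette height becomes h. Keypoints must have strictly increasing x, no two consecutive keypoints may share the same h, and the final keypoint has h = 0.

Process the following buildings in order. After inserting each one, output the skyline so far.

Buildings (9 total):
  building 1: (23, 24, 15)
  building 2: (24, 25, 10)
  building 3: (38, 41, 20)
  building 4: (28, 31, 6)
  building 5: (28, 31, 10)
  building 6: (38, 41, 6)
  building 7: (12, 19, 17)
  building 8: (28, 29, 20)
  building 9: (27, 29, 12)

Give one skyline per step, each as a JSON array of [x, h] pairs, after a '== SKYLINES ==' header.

== SKYLINES ==
[[23,15],[24,0]]
[[23,15],[24,10],[25,0]]
[[23,15],[24,10],[25,0],[38,20],[41,0]]
[[23,15],[24,10],[25,0],[28,6],[31,0],[38,20],[41,0]]
[[23,15],[24,10],[25,0],[28,10],[31,0],[38,20],[41,0]]
[[23,15],[24,10],[25,0],[28,10],[31,0],[38,20],[41,0]]
[[12,17],[19,0],[23,15],[24,10],[25,0],[28,10],[31,0],[38,20],[41,0]]
[[12,17],[19,0],[23,15],[24,10],[25,0],[28,20],[29,10],[31,0],[38,20],[41,0]]
[[12,17],[19,0],[23,15],[24,10],[25,0],[27,12],[28,20],[29,10],[31,0],[38,20],[41,0]]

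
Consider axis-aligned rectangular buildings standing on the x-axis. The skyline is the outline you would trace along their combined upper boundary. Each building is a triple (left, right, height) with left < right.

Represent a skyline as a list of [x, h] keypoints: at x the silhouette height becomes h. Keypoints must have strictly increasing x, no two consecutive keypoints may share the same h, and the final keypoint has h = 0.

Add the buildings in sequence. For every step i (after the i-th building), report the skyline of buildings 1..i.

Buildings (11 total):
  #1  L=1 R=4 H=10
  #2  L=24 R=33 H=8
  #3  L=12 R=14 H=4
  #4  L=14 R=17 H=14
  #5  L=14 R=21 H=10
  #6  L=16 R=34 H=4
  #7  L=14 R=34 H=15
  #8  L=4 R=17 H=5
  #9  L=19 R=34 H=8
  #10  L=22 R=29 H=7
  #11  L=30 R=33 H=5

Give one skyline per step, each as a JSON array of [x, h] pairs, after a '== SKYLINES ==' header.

== SKYLINES ==
[[1,10],[4,0]]
[[1,10],[4,0],[24,8],[33,0]]
[[1,10],[4,0],[12,4],[14,0],[24,8],[33,0]]
[[1,10],[4,0],[12,4],[14,14],[17,0],[24,8],[33,0]]
[[1,10],[4,0],[12,4],[14,14],[17,10],[21,0],[24,8],[33,0]]
[[1,10],[4,0],[12,4],[14,14],[17,10],[21,4],[24,8],[33,4],[34,0]]
[[1,10],[4,0],[12,4],[14,15],[34,0]]
[[1,10],[4,5],[14,15],[34,0]]
[[1,10],[4,5],[14,15],[34,0]]
[[1,10],[4,5],[14,15],[34,0]]
[[1,10],[4,5],[14,15],[34,0]]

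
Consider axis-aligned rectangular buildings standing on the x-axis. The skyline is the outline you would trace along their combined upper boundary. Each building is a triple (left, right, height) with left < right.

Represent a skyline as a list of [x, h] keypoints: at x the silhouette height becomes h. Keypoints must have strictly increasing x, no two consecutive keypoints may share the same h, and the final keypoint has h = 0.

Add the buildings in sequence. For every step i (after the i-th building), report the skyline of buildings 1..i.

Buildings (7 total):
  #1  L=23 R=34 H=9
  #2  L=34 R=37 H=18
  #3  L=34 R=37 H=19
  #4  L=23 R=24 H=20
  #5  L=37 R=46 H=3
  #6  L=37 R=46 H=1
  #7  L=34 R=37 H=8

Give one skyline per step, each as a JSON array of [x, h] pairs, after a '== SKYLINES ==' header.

== SKYLINES ==
[[23,9],[34,0]]
[[23,9],[34,18],[37,0]]
[[23,9],[34,19],[37,0]]
[[23,20],[24,9],[34,19],[37,0]]
[[23,20],[24,9],[34,19],[37,3],[46,0]]
[[23,20],[24,9],[34,19],[37,3],[46,0]]
[[23,20],[24,9],[34,19],[37,3],[46,0]]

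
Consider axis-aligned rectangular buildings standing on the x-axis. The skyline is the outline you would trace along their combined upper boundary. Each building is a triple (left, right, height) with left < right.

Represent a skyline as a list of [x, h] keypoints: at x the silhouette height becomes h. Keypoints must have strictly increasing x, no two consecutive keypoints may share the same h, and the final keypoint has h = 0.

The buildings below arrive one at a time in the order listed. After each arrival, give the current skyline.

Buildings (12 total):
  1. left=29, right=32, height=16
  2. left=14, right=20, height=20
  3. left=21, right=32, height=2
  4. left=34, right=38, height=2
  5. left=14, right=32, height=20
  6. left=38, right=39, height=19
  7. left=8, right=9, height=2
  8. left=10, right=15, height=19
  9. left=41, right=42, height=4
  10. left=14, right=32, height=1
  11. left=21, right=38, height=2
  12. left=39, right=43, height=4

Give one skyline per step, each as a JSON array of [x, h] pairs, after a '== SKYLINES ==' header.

== SKYLINES ==
[[29,16],[32,0]]
[[14,20],[20,0],[29,16],[32,0]]
[[14,20],[20,0],[21,2],[29,16],[32,0]]
[[14,20],[20,0],[21,2],[29,16],[32,0],[34,2],[38,0]]
[[14,20],[32,0],[34,2],[38,0]]
[[14,20],[32,0],[34,2],[38,19],[39,0]]
[[8,2],[9,0],[14,20],[32,0],[34,2],[38,19],[39,0]]
[[8,2],[9,0],[10,19],[14,20],[32,0],[34,2],[38,19],[39,0]]
[[8,2],[9,0],[10,19],[14,20],[32,0],[34,2],[38,19],[39,0],[41,4],[42,0]]
[[8,2],[9,0],[10,19],[14,20],[32,0],[34,2],[38,19],[39,0],[41,4],[42,0]]
[[8,2],[9,0],[10,19],[14,20],[32,2],[38,19],[39,0],[41,4],[42,0]]
[[8,2],[9,0],[10,19],[14,20],[32,2],[38,19],[39,4],[43,0]]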